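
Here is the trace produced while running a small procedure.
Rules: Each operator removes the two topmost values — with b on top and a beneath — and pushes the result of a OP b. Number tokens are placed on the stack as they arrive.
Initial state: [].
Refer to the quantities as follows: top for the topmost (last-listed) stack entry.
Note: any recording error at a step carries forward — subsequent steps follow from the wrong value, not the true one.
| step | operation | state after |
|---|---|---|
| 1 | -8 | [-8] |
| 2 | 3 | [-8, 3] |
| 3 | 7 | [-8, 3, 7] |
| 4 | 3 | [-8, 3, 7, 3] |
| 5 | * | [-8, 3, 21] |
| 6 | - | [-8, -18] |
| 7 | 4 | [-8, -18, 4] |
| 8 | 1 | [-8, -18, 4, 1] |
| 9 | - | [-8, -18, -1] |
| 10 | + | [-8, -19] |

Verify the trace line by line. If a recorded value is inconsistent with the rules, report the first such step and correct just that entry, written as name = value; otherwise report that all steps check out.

Recomputing the run from the initial state:
step 1: [-8]
step 2: [-8, 3]
step 3: [-8, 3, 7]
step 4: [-8, 3, 7, 3]
step 5: [-8, 3, 21]
step 6: [-8, -18]
step 7: [-8, -18, 4]
step 8: [-8, -18, 4, 1]
step 9: [-8, -18, 3]
step 10: [-8, -15]
The first disagreement with the trace is at step 9, where the value should be top = 3.

step 9, top = 3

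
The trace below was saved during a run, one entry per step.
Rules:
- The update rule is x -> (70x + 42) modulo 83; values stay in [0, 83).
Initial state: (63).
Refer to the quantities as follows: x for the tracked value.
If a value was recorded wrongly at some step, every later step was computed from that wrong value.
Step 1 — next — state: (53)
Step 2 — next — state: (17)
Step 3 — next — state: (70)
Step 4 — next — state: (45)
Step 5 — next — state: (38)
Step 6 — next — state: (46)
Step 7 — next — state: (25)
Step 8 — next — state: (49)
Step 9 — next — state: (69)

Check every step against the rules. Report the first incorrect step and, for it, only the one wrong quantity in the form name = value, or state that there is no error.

no error

step 1: x = (70*63 + 42) mod 83 = 53 -> consistent with the trace
step 2: x = (70*53 + 42) mod 83 = 17 -> in agreement
step 3: x = (70*17 + 42) mod 83 = 70 -> same as recorded
step 4: x = (70*70 + 42) mod 83 = 45 -> agrees with the trace
step 5: x = (70*45 + 42) mod 83 = 38 -> checks out
step 6: x = (70*38 + 42) mod 83 = 46 -> same as recorded
step 7: x = (70*46 + 42) mod 83 = 25 -> consistent with the trace
step 8: x = (70*25 + 42) mod 83 = 49 -> consistent with the trace
step 9: x = (70*49 + 42) mod 83 = 69 -> in agreement
All entries verified; no error found.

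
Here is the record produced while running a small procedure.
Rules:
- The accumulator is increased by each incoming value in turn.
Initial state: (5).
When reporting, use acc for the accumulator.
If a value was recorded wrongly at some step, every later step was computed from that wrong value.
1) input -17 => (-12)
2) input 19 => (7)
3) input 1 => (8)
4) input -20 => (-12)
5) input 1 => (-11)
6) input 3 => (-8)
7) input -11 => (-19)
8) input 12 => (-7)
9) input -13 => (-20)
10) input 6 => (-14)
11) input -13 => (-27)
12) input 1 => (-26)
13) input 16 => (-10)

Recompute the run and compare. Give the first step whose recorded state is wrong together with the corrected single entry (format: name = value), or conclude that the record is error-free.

no error

1. acc = 5 + -17 = -12 (agrees with the record)
2. acc = -12 + 19 = 7 (verified)
3. acc = 7 + 1 = 8 (in agreement)
4. acc = 8 + -20 = -12 (confirmed correct)
5. acc = -12 + 1 = -11 (exactly as logged)
6. acc = -11 + 3 = -8 (agrees with the record)
7. acc = -8 + -11 = -19 (no discrepancy)
8. acc = -19 + 12 = -7 (exactly as logged)
9. acc = -7 + -13 = -20 (same as recorded)
10. acc = -20 + 6 = -14 (verified)
11. acc = -14 + -13 = -27 (verified)
12. acc = -27 + 1 = -26 (consistent with the record)
13. acc = -26 + 16 = -10 (confirmed correct)
The whole run recomputes cleanly — no discrepancies.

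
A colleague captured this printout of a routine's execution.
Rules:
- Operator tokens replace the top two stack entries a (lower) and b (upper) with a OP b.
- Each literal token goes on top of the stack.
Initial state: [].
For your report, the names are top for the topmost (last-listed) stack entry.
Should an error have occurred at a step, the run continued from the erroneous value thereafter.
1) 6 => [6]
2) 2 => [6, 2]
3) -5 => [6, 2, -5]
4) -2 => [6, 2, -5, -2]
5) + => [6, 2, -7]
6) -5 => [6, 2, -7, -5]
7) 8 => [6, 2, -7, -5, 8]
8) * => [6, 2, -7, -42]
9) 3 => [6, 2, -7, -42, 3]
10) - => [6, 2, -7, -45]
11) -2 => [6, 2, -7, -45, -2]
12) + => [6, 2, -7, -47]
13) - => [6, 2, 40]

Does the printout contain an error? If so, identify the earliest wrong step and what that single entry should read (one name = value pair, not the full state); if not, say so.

step 8, top = -40

step 1: push 6: top = 6 -> agrees with the printout
step 2: push 2: top = 2 -> consistent with the printout
step 3: push -5: top = -5 -> confirmed correct
step 4: push -2: top = -2 -> exactly as logged
step 5: -5 + -2 = -7 -> in agreement
step 6: push -5: top = -5 -> exactly as logged
step 7: push 8: top = 8 -> agrees with the printout
step 8: -5 * 8 = -40 -> this is not what the printout shows
That makes step 8 the first incorrect line — top = -40 is what it should show.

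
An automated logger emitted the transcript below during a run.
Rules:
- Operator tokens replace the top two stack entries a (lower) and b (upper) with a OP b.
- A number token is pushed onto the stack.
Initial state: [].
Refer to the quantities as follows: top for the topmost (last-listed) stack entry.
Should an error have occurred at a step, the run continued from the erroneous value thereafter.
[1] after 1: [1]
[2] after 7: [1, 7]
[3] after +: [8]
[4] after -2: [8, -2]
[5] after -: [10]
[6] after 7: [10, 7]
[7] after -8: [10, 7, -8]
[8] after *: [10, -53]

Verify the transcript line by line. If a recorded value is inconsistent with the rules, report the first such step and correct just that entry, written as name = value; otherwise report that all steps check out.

step 8, top = -56

Recomputing the run from the initial state:
step 1: [1]
step 2: [1, 7]
step 3: [8]
step 4: [8, -2]
step 5: [10]
step 6: [10, 7]
step 7: [10, 7, -8]
step 8: [10, -56]
The first disagreement with the transcript is at step 8, where the value should be top = -56.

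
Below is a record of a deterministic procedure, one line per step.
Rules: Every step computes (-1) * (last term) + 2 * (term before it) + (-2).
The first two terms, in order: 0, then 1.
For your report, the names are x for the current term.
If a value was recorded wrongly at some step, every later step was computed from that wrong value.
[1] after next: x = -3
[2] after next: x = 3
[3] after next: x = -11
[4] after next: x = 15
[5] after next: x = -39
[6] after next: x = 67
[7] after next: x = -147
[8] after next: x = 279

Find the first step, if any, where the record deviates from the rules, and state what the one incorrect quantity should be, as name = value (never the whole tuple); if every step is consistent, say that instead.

no error

1. x = -1*(1) + (2)*(0) + (-2) = -3 (in agreement)
2. x = -1*(-3) + (2)*(1) + (-2) = 3 (in agreement)
3. x = -1*(3) + (2)*(-3) + (-2) = -11 (in agreement)
4. x = -1*(-11) + (2)*(3) + (-2) = 15 (in agreement)
5. x = -1*(15) + (2)*(-11) + (-2) = -39 (no discrepancy)
6. x = -1*(-39) + (2)*(15) + (-2) = 67 (checks out)
7. x = -1*(67) + (2)*(-39) + (-2) = -147 (agrees with the record)
8. x = -1*(-147) + (2)*(67) + (-2) = 279 (in agreement)
All entries verified; no error found.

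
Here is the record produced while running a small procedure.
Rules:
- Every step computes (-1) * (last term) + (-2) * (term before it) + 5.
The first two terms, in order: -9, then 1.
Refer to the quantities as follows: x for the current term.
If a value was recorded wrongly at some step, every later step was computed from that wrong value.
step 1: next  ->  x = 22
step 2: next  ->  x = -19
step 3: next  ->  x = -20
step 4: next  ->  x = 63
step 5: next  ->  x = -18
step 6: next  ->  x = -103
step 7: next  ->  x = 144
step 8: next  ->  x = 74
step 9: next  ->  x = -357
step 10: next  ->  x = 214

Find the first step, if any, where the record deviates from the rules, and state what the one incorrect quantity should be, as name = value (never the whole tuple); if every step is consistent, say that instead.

step 8, x = 67

Recomputing the run from the initial state:
step 1: x = 22
step 2: x = -19
step 3: x = -20
step 4: x = 63
step 5: x = -18
step 6: x = -103
step 7: x = 144
step 8: x = 67
step 9: x = -350
step 10: x = 221
The first disagreement with the record is at step 8, where the value should be x = 67.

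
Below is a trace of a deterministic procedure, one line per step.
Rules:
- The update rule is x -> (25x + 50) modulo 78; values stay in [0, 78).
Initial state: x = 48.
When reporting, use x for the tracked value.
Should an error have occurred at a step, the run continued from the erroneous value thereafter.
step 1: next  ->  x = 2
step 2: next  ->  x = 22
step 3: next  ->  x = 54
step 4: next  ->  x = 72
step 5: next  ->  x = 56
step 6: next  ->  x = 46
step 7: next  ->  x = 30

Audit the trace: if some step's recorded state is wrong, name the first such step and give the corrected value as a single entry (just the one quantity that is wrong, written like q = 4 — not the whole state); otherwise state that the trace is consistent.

step 4, x = 74

step 1: x = (25*48 + 50) mod 78 = 2 -> checks out
step 2: x = (25*2 + 50) mod 78 = 22 -> checks out
step 3: x = (25*22 + 50) mod 78 = 54 -> consistent with the trace
step 4: x = (25*54 + 50) mod 78 = 74 -> the trace disagrees here
The earliest wrong entry is at step 4: it should read x = 74.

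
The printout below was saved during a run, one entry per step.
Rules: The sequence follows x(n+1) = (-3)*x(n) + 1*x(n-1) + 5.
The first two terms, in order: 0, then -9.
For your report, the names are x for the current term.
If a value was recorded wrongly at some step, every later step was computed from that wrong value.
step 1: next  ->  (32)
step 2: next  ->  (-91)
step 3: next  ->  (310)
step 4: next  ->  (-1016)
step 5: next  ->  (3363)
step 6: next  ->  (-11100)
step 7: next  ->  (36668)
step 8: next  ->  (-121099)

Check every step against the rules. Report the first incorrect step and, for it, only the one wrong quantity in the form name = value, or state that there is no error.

step 2, x = -100

Recomputing the run from the initial state:
step 1: x = 32
step 2: x = -100
step 3: x = 337
step 4: x = -1106
step 5: x = 3660
step 6: x = -12081
step 7: x = 39908
step 8: x = -131800
The first disagreement with the printout is at step 2, where the value should be x = -100.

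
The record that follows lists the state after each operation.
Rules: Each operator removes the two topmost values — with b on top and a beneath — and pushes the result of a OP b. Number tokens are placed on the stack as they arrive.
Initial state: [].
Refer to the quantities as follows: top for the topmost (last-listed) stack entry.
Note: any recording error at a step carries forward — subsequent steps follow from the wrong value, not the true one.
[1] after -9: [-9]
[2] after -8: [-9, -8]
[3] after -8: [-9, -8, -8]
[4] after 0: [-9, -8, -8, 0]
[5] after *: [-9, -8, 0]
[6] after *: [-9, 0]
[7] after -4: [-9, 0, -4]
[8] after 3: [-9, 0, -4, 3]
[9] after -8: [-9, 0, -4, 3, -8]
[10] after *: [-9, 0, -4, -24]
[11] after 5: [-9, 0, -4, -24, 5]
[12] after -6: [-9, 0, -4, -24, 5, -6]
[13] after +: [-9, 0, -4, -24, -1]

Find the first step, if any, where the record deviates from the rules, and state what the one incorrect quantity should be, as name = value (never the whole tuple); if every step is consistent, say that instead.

no error

1. push -9: top = -9 (agrees with the record)
2. push -8: top = -8 (exactly as logged)
3. push -8: top = -8 (in agreement)
4. push 0: top = 0 (no discrepancy)
5. -8 * 0 = 0 (exactly as logged)
6. -8 * 0 = 0 (consistent with the record)
7. push -4: top = -4 (matches)
8. push 3: top = 3 (checks out)
9. push -8: top = -8 (no discrepancy)
10. 3 * -8 = -24 (agrees with the record)
11. push 5: top = 5 (matches)
12. push -6: top = -6 (same as recorded)
13. 5 + -6 = -1 (checks out)
Each recorded entry agrees with the recomputation.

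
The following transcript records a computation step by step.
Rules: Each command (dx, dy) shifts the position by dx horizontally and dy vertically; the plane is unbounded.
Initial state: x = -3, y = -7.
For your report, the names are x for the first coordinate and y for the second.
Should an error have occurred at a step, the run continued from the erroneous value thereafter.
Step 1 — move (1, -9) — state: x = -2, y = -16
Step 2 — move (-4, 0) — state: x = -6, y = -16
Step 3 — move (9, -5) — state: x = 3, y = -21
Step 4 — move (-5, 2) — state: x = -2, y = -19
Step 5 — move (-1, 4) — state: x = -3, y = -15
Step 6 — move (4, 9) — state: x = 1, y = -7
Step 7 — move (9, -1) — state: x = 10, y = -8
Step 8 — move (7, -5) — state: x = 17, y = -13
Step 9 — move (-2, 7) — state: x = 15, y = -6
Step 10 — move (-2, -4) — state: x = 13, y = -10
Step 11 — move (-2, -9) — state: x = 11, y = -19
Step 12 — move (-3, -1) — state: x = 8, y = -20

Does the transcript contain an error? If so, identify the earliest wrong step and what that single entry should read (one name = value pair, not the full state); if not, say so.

step 6, y = -6

Recomputing the run from the initial state:
step 1: x = -2, y = -16
step 2: x = -6, y = -16
step 3: x = 3, y = -21
step 4: x = -2, y = -19
step 5: x = -3, y = -15
step 6: x = 1, y = -6
step 7: x = 10, y = -7
step 8: x = 17, y = -12
step 9: x = 15, y = -5
step 10: x = 13, y = -9
step 11: x = 11, y = -18
step 12: x = 8, y = -19
The first disagreement with the transcript is at step 6, where the value should be y = -6.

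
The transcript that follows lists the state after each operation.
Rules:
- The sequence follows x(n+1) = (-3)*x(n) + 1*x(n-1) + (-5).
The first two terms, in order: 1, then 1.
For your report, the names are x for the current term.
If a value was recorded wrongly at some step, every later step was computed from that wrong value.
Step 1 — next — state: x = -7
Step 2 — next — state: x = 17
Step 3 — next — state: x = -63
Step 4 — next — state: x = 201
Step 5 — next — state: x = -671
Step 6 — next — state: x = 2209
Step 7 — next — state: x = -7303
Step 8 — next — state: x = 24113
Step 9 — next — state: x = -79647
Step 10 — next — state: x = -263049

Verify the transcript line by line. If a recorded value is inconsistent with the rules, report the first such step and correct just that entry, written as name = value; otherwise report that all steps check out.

step 10, x = 263049

step 1: x = -3*(1) + (1)*(1) + (-5) = -7 -> matches
step 2: x = -3*(-7) + (1)*(1) + (-5) = 17 -> exactly as logged
step 3: x = -3*(17) + (1)*(-7) + (-5) = -63 -> matches
step 4: x = -3*(-63) + (1)*(17) + (-5) = 201 -> no discrepancy
step 5: x = -3*(201) + (1)*(-63) + (-5) = -671 -> in agreement
step 6: x = -3*(-671) + (1)*(201) + (-5) = 2209 -> in agreement
step 7: x = -3*(2209) + (1)*(-671) + (-5) = -7303 -> same as recorded
step 8: x = -3*(-7303) + (1)*(2209) + (-5) = 24113 -> in agreement
step 9: x = -3*(24113) + (1)*(-7303) + (-5) = -79647 -> exactly as logged
step 10: x = -3*(-79647) + (1)*(24113) + (-5) = 263049 -> first mismatch against the transcript
Step 10 is the first one off; corrected, x = 263049.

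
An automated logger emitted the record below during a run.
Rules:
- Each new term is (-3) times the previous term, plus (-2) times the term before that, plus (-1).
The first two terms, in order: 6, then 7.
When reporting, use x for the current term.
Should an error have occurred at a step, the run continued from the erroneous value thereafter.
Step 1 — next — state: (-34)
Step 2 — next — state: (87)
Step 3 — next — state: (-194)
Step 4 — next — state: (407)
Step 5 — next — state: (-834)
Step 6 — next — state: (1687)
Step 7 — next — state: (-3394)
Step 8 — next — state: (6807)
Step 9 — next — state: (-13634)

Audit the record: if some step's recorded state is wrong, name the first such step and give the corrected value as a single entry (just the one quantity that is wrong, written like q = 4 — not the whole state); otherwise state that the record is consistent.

Step 1: x = -3*(7) + (-2)*(6) + (-1) = -34 — agrees with the record.
Step 2: x = -3*(-34) + (-2)*(7) + (-1) = 87 — no discrepancy.
Step 3: x = -3*(87) + (-2)*(-34) + (-1) = -194 — checks out.
Step 4: x = -3*(-194) + (-2)*(87) + (-1) = 407 — agrees with the record.
Step 5: x = -3*(407) + (-2)*(-194) + (-1) = -834 — checks out.
Step 6: x = -3*(-834) + (-2)*(407) + (-1) = 1687 — exactly as logged.
Step 7: x = -3*(1687) + (-2)*(-834) + (-1) = -3394 — consistent with the record.
Step 8: x = -3*(-3394) + (-2)*(1687) + (-1) = 6807 — agrees with the record.
Step 9: x = -3*(6807) + (-2)*(-3394) + (-1) = -13634 — in agreement.
The recomputation confirms every line.

no error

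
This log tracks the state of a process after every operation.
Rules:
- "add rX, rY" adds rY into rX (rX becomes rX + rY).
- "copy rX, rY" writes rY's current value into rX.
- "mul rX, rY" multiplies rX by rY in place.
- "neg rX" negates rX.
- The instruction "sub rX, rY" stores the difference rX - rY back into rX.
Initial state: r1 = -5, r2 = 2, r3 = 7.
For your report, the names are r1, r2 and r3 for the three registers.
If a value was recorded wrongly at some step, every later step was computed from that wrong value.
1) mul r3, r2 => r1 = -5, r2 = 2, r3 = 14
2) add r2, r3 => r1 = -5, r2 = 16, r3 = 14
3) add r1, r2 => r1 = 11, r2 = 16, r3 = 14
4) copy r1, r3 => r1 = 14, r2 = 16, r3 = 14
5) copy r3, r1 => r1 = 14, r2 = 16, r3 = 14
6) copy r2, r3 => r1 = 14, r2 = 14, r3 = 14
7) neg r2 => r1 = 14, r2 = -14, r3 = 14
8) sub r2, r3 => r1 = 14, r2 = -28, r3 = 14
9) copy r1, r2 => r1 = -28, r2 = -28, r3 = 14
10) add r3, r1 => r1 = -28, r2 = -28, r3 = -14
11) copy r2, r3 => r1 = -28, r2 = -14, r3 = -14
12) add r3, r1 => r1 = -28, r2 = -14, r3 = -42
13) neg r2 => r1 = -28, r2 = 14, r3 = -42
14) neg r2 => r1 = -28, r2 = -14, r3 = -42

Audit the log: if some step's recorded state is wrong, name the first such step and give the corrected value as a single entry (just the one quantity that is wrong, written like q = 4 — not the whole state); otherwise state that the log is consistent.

no error

1. r3 = 7 * 2 = 14 (verified)
2. r2 = 2 + 14 = 16 (checks out)
3. r1 = -5 + 16 = 11 (same as recorded)
4. r1 = 14 (consistent with the log)
5. r3 = 14 (consistent with the log)
6. r2 = 14 (no discrepancy)
7. r2 = -(14) = -14 (confirmed correct)
8. r2 = -14 - 14 = -28 (same as recorded)
9. r1 = -28 (agrees with the log)
10. r3 = 14 + -28 = -14 (confirmed correct)
11. r2 = -14 (in agreement)
12. r3 = -14 + -28 = -42 (no discrepancy)
13. r2 = -(-14) = 14 (consistent with the log)
14. r2 = -(14) = -14 (verified)
No step deviates from the rules.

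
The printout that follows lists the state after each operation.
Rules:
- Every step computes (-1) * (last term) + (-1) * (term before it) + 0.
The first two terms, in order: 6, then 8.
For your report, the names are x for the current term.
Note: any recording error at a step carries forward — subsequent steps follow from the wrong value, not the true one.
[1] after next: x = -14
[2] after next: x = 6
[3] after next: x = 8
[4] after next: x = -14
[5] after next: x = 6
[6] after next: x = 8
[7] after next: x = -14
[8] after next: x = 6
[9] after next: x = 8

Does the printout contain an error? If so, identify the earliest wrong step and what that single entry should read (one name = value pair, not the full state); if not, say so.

no error

step 1: x = -1*(8) + (-1)*(6) + (0) = -14 -> no discrepancy
step 2: x = -1*(-14) + (-1)*(8) + (0) = 6 -> confirmed correct
step 3: x = -1*(6) + (-1)*(-14) + (0) = 8 -> consistent with the printout
step 4: x = -1*(8) + (-1)*(6) + (0) = -14 -> no discrepancy
step 5: x = -1*(-14) + (-1)*(8) + (0) = 6 -> checks out
step 6: x = -1*(6) + (-1)*(-14) + (0) = 8 -> matches
step 7: x = -1*(8) + (-1)*(6) + (0) = -14 -> verified
step 8: x = -1*(-14) + (-1)*(8) + (0) = 6 -> consistent with the printout
step 9: x = -1*(6) + (-1)*(-14) + (0) = 8 -> exactly as logged
The recomputation confirms every line.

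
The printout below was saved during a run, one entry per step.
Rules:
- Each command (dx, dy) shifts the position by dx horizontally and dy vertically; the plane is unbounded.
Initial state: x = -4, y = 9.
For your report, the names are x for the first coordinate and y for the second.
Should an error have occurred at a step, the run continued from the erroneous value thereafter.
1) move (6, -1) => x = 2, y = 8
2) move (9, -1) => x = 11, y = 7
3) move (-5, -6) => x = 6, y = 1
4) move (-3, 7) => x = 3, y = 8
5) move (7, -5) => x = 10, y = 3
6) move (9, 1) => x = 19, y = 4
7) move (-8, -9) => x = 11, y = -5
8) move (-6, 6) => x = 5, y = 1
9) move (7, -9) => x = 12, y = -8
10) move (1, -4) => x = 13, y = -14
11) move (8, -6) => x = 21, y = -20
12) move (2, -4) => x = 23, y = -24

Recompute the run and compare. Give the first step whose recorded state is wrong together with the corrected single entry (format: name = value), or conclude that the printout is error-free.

step 10, y = -12

1. x = -4 + (6) = 2, y = 9 + (-1) = 8 (verified)
2. x = 2 + (9) = 11, y = 8 + (-1) = 7 (no discrepancy)
3. x = 11 + (-5) = 6, y = 7 + (-6) = 1 (exactly as logged)
4. x = 6 + (-3) = 3, y = 1 + (7) = 8 (matches)
5. x = 3 + (7) = 10, y = 8 + (-5) = 3 (verified)
6. x = 10 + (9) = 19, y = 3 + (1) = 4 (in agreement)
7. x = 19 + (-8) = 11, y = 4 + (-9) = -5 (checks out)
8. x = 11 + (-6) = 5, y = -5 + (6) = 1 (verified)
9. x = 5 + (7) = 12, y = 1 + (-9) = -8 (consistent with the printout)
10. x = 12 + (1) = 13, y = -8 + (-4) = -12 (not what was recorded)
Step 10 is the first one off; corrected, y = -12.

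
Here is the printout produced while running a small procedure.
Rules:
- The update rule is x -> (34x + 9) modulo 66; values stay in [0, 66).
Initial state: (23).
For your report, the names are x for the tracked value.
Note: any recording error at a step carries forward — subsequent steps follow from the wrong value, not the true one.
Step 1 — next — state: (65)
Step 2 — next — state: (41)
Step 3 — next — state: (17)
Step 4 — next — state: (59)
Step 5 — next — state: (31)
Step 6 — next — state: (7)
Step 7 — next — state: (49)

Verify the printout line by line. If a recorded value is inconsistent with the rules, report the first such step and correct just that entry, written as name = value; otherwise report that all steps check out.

step 5, x = 35

Recomputing the run from the initial state:
step 1: x = 65
step 2: x = 41
step 3: x = 17
step 4: x = 59
step 5: x = 35
step 6: x = 11
step 7: x = 53
The first disagreement with the printout is at step 5, where the value should be x = 35.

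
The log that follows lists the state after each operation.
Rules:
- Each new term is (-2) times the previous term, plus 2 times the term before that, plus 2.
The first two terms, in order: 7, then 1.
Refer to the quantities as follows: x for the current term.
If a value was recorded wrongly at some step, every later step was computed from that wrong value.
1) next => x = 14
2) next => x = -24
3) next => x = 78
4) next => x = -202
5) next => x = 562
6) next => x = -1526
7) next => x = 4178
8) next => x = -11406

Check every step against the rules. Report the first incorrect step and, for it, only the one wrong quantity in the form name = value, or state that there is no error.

1. x = -2*(1) + (2)*(7) + (2) = 14 (consistent with the log)
2. x = -2*(14) + (2)*(1) + (2) = -24 (no discrepancy)
3. x = -2*(-24) + (2)*(14) + (2) = 78 (no discrepancy)
4. x = -2*(78) + (2)*(-24) + (2) = -202 (verified)
5. x = -2*(-202) + (2)*(78) + (2) = 562 (checks out)
6. x = -2*(562) + (2)*(-202) + (2) = -1526 (no discrepancy)
7. x = -2*(-1526) + (2)*(562) + (2) = 4178 (matches)
8. x = -2*(4178) + (2)*(-1526) + (2) = -11406 (no discrepancy)
Each recorded entry agrees with the recomputation.

no error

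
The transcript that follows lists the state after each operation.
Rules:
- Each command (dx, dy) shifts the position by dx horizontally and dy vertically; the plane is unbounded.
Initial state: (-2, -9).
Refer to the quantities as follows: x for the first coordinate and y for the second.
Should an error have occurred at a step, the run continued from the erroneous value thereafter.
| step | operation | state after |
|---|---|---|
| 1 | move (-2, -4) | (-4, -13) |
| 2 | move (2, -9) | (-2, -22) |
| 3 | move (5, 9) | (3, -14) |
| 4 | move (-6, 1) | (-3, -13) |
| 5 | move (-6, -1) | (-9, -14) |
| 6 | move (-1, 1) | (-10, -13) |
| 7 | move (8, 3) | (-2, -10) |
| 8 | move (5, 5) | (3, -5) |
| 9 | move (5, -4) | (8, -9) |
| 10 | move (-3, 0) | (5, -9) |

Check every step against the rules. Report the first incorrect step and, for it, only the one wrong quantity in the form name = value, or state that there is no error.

step 3, y = -13

Recomputing the run from the initial state:
step 1: x = -4, y = -13
step 2: x = -2, y = -22
step 3: x = 3, y = -13
step 4: x = -3, y = -12
step 5: x = -9, y = -13
step 6: x = -10, y = -12
step 7: x = -2, y = -9
step 8: x = 3, y = -4
step 9: x = 8, y = -8
step 10: x = 5, y = -8
The first disagreement with the transcript is at step 3, where the value should be y = -13.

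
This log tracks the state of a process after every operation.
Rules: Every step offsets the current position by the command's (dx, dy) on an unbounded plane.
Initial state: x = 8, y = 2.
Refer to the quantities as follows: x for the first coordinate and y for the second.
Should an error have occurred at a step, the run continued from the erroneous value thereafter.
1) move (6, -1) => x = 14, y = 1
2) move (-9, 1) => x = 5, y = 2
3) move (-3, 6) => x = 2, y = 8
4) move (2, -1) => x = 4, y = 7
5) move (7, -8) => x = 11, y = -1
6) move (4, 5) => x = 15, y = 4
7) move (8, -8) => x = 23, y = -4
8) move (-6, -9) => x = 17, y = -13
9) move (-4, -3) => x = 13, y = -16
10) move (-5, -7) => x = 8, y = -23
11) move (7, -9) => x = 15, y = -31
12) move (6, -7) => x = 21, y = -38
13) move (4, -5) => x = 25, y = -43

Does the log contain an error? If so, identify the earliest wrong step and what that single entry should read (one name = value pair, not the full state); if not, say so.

step 11, y = -32

step 1: x = 8 + (6) = 14, y = 2 + (-1) = 1 -> agrees with the log
step 2: x = 14 + (-9) = 5, y = 1 + (1) = 2 -> exactly as logged
step 3: x = 5 + (-3) = 2, y = 2 + (6) = 8 -> checks out
step 4: x = 2 + (2) = 4, y = 8 + (-1) = 7 -> confirmed correct
step 5: x = 4 + (7) = 11, y = 7 + (-8) = -1 -> agrees with the log
step 6: x = 11 + (4) = 15, y = -1 + (5) = 4 -> confirmed correct
step 7: x = 15 + (8) = 23, y = 4 + (-8) = -4 -> consistent with the log
step 8: x = 23 + (-6) = 17, y = -4 + (-9) = -13 -> consistent with the log
step 9: x = 17 + (-4) = 13, y = -13 + (-3) = -16 -> no discrepancy
step 10: x = 13 + (-5) = 8, y = -16 + (-7) = -23 -> checks out
step 11: x = 8 + (7) = 15, y = -23 + (-9) = -32 -> the entry is off here
That makes step 11 the first incorrect line — y = -32 is what it should show.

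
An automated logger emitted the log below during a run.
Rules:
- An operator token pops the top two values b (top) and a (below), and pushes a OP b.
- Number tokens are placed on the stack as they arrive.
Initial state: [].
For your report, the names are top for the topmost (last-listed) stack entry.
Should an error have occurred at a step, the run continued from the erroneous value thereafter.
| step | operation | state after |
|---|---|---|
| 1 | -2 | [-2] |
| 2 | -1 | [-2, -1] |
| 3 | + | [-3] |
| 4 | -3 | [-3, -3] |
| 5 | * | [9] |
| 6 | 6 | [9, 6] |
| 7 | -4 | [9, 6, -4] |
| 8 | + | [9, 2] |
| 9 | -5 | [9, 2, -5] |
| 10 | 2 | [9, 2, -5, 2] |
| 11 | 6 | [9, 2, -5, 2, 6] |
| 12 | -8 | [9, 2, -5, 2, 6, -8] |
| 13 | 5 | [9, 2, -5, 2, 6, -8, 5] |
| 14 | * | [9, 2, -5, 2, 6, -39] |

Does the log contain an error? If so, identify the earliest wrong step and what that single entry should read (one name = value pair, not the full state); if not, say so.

Recomputing the run from the initial state:
step 1: [-2]
step 2: [-2, -1]
step 3: [-3]
step 4: [-3, -3]
step 5: [9]
step 6: [9, 6]
step 7: [9, 6, -4]
step 8: [9, 2]
step 9: [9, 2, -5]
step 10: [9, 2, -5, 2]
step 11: [9, 2, -5, 2, 6]
step 12: [9, 2, -5, 2, 6, -8]
step 13: [9, 2, -5, 2, 6, -8, 5]
step 14: [9, 2, -5, 2, 6, -40]
The first disagreement with the log is at step 14, where the value should be top = -40.

step 14, top = -40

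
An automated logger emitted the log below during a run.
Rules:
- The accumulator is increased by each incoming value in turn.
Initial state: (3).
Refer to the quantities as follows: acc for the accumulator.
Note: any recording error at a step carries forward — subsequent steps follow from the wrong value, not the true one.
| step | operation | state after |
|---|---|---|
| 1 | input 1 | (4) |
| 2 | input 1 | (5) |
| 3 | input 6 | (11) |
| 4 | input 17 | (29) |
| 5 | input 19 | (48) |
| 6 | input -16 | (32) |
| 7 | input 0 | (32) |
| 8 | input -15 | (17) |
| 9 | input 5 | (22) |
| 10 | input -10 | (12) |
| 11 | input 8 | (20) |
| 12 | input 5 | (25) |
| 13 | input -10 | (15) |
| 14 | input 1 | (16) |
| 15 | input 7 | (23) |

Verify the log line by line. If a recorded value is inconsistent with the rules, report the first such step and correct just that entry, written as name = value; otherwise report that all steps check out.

step 4, acc = 28

Recomputing the run from the initial state:
step 1: acc = 4
step 2: acc = 5
step 3: acc = 11
step 4: acc = 28
step 5: acc = 47
step 6: acc = 31
step 7: acc = 31
step 8: acc = 16
step 9: acc = 21
step 10: acc = 11
step 11: acc = 19
step 12: acc = 24
step 13: acc = 14
step 14: acc = 15
step 15: acc = 22
The first disagreement with the log is at step 4, where the value should be acc = 28.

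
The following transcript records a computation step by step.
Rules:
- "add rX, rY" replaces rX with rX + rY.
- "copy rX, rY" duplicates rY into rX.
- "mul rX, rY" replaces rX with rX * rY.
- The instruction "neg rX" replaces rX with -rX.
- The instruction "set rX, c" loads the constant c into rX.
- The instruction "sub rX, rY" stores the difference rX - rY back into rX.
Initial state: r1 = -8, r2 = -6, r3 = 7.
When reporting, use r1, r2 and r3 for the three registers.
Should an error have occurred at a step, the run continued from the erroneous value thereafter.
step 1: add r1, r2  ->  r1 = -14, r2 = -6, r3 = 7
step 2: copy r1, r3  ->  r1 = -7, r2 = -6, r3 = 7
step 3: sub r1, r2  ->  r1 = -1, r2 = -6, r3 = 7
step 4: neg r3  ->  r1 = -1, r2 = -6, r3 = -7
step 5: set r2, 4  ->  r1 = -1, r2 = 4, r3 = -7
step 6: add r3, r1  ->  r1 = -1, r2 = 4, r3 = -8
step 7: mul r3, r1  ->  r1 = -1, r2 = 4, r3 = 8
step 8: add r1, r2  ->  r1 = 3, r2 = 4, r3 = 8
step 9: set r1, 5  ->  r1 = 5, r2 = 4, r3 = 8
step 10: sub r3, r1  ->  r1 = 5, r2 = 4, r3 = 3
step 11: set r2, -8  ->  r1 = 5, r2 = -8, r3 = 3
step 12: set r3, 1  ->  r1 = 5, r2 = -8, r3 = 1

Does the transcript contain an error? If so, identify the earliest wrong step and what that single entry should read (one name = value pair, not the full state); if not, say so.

step 1: r1 = -8 + -6 = -14 -> confirmed correct
step 2: r1 = 7 -> this is not what the transcript shows
Step 2 is the first one off; corrected, r1 = 7.

step 2, r1 = 7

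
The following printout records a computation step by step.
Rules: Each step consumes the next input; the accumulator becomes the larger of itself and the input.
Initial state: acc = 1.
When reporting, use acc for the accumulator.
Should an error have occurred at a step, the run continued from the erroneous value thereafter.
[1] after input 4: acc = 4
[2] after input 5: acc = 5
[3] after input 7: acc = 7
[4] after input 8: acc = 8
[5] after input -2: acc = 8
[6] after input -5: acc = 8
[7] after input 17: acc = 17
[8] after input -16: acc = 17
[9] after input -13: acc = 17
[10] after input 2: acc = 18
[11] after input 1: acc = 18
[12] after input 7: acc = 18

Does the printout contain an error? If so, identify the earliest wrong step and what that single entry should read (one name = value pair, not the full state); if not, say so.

step 10, acc = 17

Recomputing the run from the initial state:
step 1: acc = 4
step 2: acc = 5
step 3: acc = 7
step 4: acc = 8
step 5: acc = 8
step 6: acc = 8
step 7: acc = 17
step 8: acc = 17
step 9: acc = 17
step 10: acc = 17
step 11: acc = 17
step 12: acc = 17
The first disagreement with the printout is at step 10, where the value should be acc = 17.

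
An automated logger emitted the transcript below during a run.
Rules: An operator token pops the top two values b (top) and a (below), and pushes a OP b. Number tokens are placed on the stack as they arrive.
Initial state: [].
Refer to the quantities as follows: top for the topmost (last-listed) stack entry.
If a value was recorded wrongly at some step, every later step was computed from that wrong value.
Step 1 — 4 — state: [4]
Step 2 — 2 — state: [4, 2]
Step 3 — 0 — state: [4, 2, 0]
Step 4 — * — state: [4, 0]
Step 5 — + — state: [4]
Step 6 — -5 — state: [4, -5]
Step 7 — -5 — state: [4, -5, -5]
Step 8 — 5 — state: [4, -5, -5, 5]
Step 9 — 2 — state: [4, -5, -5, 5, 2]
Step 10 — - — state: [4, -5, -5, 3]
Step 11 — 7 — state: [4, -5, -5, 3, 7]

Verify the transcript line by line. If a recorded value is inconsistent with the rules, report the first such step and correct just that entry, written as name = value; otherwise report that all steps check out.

step 1: push 4: top = 4 -> agrees with the transcript
step 2: push 2: top = 2 -> no discrepancy
step 3: push 0: top = 0 -> in agreement
step 4: 2 * 0 = 0 -> matches
step 5: 4 + 0 = 4 -> no discrepancy
step 6: push -5: top = -5 -> exactly as logged
step 7: push -5: top = -5 -> consistent with the transcript
step 8: push 5: top = 5 -> no discrepancy
step 9: push 2: top = 2 -> checks out
step 10: 5 - 2 = 3 -> matches
step 11: push 7: top = 7 -> confirmed correct
Every step is consistent.

no error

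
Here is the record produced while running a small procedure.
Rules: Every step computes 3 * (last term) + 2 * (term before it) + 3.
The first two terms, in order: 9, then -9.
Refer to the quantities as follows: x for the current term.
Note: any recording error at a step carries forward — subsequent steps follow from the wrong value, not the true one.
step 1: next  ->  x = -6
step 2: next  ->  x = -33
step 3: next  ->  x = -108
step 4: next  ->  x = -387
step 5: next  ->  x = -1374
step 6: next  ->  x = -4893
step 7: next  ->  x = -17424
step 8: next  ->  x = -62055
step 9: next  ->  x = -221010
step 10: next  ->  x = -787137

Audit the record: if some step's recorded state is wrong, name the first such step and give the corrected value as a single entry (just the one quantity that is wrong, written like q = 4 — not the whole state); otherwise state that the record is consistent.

no error

1. x = 3*(-9) + (2)*(9) + (3) = -6 (in agreement)
2. x = 3*(-6) + (2)*(-9) + (3) = -33 (matches)
3. x = 3*(-33) + (2)*(-6) + (3) = -108 (checks out)
4. x = 3*(-108) + (2)*(-33) + (3) = -387 (exactly as logged)
5. x = 3*(-387) + (2)*(-108) + (3) = -1374 (checks out)
6. x = 3*(-1374) + (2)*(-387) + (3) = -4893 (checks out)
7. x = 3*(-4893) + (2)*(-1374) + (3) = -17424 (confirmed correct)
8. x = 3*(-17424) + (2)*(-4893) + (3) = -62055 (confirmed correct)
9. x = 3*(-62055) + (2)*(-17424) + (3) = -221010 (exactly as logged)
10. x = 3*(-221010) + (2)*(-62055) + (3) = -787137 (consistent with the record)
The recomputation confirms every line.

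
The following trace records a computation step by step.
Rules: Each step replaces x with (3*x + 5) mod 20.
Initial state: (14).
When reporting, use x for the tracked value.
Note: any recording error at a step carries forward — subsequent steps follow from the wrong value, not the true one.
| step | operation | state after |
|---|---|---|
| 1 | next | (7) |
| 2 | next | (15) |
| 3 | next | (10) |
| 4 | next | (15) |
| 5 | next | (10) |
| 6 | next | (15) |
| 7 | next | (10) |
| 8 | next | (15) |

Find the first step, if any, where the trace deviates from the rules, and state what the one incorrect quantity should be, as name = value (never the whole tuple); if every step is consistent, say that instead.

step 2, x = 6

Step 1: x = (3*14 + 5) mod 20 = 7 — same as recorded.
Step 2: x = (3*7 + 5) mod 20 = 6 — first mismatch against the trace.
So the first discrepancy is step 2, where the right value is x = 6.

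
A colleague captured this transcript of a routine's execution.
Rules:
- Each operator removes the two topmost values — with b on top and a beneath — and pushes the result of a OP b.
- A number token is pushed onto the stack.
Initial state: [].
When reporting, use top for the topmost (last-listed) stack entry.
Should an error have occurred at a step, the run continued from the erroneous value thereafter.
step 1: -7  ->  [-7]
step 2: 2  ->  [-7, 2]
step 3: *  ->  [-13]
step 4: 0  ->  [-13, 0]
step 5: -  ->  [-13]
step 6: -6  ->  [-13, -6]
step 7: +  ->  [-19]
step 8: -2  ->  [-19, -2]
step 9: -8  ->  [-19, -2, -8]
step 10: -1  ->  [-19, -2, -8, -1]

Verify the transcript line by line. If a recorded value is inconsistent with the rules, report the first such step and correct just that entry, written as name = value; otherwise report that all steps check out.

Recomputing the run from the initial state:
step 1: [-7]
step 2: [-7, 2]
step 3: [-14]
step 4: [-14, 0]
step 5: [-14]
step 6: [-14, -6]
step 7: [-20]
step 8: [-20, -2]
step 9: [-20, -2, -8]
step 10: [-20, -2, -8, -1]
The first disagreement with the transcript is at step 3, where the value should be top = -14.

step 3, top = -14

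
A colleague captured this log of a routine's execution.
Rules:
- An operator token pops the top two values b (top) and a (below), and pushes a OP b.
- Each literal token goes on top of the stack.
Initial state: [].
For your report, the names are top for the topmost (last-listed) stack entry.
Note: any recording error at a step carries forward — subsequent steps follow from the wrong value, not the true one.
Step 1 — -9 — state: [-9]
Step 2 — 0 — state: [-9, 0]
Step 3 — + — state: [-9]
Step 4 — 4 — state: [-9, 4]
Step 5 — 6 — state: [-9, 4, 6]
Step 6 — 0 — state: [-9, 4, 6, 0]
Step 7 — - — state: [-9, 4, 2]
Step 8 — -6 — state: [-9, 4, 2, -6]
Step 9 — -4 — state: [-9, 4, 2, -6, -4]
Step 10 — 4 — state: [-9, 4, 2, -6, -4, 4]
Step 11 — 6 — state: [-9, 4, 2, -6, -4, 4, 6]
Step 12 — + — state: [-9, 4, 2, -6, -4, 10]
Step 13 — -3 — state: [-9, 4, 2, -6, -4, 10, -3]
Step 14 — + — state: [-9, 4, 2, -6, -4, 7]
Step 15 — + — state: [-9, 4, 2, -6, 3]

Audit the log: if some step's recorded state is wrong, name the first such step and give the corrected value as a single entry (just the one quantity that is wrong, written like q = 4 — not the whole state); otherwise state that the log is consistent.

step 7, top = 6

Step 1: push -9: top = -9 — same as recorded.
Step 2: push 0: top = 0 — in agreement.
Step 3: -9 + 0 = -9 — consistent with the log.
Step 4: push 4: top = 4 — same as recorded.
Step 5: push 6: top = 6 — consistent with the log.
Step 6: push 0: top = 0 — consistent with the log.
Step 7: 6 - 0 = 6 — first mismatch against the log.
So the first discrepancy is step 7, where the right value is top = 6.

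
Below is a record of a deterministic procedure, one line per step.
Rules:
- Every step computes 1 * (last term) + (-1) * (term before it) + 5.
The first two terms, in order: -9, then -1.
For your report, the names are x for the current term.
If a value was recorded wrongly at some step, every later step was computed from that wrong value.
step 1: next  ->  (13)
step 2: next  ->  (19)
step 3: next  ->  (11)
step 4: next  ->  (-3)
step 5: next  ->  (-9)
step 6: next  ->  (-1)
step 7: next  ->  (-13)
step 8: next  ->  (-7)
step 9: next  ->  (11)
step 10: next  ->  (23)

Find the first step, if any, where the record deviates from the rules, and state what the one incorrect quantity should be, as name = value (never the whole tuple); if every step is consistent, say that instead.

step 7, x = 13

step 1: x = 1*(-1) + (-1)*(-9) + (5) = 13 -> agrees with the record
step 2: x = 1*(13) + (-1)*(-1) + (5) = 19 -> agrees with the record
step 3: x = 1*(19) + (-1)*(13) + (5) = 11 -> exactly as logged
step 4: x = 1*(11) + (-1)*(19) + (5) = -3 -> no discrepancy
step 5: x = 1*(-3) + (-1)*(11) + (5) = -9 -> consistent with the record
step 6: x = 1*(-9) + (-1)*(-3) + (5) = -1 -> consistent with the record
step 7: x = 1*(-1) + (-1)*(-9) + (5) = 13 -> the entry is off here
That makes step 7 the first incorrect line — x = 13 is what it should show.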